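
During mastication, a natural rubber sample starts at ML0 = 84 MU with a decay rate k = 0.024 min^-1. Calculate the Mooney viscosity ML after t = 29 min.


ML = ML0 * exp(-k * t)
ML = 84 * exp(-0.024 * 29)
ML = 84 * 0.4986
ML = 41.88 MU

41.88 MU


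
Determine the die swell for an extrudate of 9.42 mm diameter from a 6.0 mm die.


Die swell ratio = D_extrudate / D_die
= 9.42 / 6.0
= 1.57

Die swell = 1.57


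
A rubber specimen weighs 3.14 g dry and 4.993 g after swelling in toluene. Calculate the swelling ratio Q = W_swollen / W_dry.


Q = W_swollen / W_dry
Q = 4.993 / 3.14
Q = 1.59

Q = 1.59


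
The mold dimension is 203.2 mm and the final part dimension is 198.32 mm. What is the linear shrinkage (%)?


Shrinkage = (mold - part) / mold * 100
= (203.2 - 198.32) / 203.2 * 100
= 4.88 / 203.2 * 100
= 2.4%

2.4%


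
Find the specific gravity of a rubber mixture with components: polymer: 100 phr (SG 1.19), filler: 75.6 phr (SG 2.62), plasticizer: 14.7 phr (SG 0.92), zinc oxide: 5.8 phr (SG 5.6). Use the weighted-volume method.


Sum of weights = 196.1
Volume contributions:
  polymer: 100/1.19 = 84.0336
  filler: 75.6/2.62 = 28.8550
  plasticizer: 14.7/0.92 = 15.9783
  zinc oxide: 5.8/5.6 = 1.0357
Sum of volumes = 129.9026
SG = 196.1 / 129.9026 = 1.51

SG = 1.51


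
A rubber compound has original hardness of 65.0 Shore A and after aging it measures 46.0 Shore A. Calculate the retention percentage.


Retention = aged / original * 100
= 46.0 / 65.0 * 100
= 70.8%

70.8%


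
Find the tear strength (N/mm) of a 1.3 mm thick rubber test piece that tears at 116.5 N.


Tear strength = force / thickness
= 116.5 / 1.3
= 89.62 N/mm

89.62 N/mm


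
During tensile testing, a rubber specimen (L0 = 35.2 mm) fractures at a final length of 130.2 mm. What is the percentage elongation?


Elongation = (Lf - L0) / L0 * 100
= (130.2 - 35.2) / 35.2 * 100
= 95.0 / 35.2 * 100
= 269.9%

269.9%


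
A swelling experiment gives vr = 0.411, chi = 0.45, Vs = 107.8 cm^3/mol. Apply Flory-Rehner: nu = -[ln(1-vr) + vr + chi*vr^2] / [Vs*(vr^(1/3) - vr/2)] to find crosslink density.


ln(1 - vr) = ln(1 - 0.411) = -0.5293
Numerator = -((-0.5293) + 0.411 + 0.45 * 0.411^2) = 0.0423
Denominator = 107.8 * (0.411^(1/3) - 0.411/2) = 57.9963
nu = 0.0423 / 57.9963 = 7.2961e-04 mol/cm^3

7.2961e-04 mol/cm^3


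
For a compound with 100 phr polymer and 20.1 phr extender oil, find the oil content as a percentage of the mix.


Oil % = oil / (100 + oil) * 100
= 20.1 / (100 + 20.1) * 100
= 20.1 / 120.1 * 100
= 16.74%

16.74%


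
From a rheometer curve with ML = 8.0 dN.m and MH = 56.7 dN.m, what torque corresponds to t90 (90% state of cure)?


M90 = ML + 0.9 * (MH - ML)
M90 = 8.0 + 0.9 * (56.7 - 8.0)
M90 = 8.0 + 0.9 * 48.7
M90 = 51.83 dN.m

51.83 dN.m


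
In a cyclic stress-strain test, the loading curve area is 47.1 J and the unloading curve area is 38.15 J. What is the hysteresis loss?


Hysteresis loss = loading - unloading
= 47.1 - 38.15
= 8.95 J

8.95 J


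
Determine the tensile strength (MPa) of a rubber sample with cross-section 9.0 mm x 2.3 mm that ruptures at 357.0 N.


Area = width * thickness = 9.0 * 2.3 = 20.7 mm^2
TS = force / area = 357.0 / 20.7 = 17.25 MPa

17.25 MPa


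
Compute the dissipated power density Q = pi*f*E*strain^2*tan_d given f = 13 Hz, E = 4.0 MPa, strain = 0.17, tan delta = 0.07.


Q = pi * f * E * strain^2 * tan_d
= pi * 13 * 4.0 * 0.17^2 * 0.07
= pi * 13 * 4.0 * 0.0289 * 0.07
= 0.3305

Q = 0.3305


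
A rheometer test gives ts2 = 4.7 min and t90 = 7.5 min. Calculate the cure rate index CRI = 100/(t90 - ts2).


CRI = 100 / (t90 - ts2)
= 100 / (7.5 - 4.7)
= 100 / 2.8
= 35.71 min^-1

35.71 min^-1


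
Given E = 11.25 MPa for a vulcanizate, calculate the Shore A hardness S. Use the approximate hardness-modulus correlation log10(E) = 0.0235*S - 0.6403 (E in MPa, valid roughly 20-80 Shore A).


log10(E) = 0.0235*S - 0.6403  =>  S = (log10(E) + 0.6403) / 0.0235
log10(11.25) = 1.051153
S = (1.051153 + 0.6403) / 0.0235 = 1.691453 / 0.0235
S = 72.0

Shore A = 72.0


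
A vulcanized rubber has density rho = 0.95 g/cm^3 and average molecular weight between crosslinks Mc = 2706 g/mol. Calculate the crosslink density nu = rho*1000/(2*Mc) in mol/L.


nu = rho * 1000 / (2 * Mc)
nu = 0.95 * 1000 / (2 * 2706)
nu = 950.0 / 5412
nu = 0.1755 mol/L

0.1755 mol/L


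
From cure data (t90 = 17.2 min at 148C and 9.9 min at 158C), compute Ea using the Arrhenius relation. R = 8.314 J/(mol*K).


T1 = 421.15 K, T2 = 431.15 K
1/T1 - 1/T2 = 5.5073e-05
ln(t1/t2) = ln(17.2/9.9) = 0.5524
Ea = 8.314 * 0.5524 / 5.5073e-05 = 83389.0328 J/mol
Ea = 83.39 kJ/mol

83.39 kJ/mol


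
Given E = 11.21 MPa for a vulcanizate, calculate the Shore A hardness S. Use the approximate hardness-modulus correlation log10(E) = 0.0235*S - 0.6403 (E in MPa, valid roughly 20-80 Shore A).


log10(E) = 0.0235*S - 0.6403  =>  S = (log10(E) + 0.6403) / 0.0235
log10(11.21) = 1.049606
S = (1.049606 + 0.6403) / 0.0235 = 1.689906 / 0.0235
S = 71.9

Shore A = 71.9


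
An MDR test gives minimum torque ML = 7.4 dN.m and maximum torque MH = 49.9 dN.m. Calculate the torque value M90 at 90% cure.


M90 = ML + 0.9 * (MH - ML)
M90 = 7.4 + 0.9 * (49.9 - 7.4)
M90 = 7.4 + 0.9 * 42.5
M90 = 45.65 dN.m

45.65 dN.m


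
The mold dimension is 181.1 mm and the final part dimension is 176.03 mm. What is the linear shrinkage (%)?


Shrinkage = (mold - part) / mold * 100
= (181.1 - 176.03) / 181.1 * 100
= 5.07 / 181.1 * 100
= 2.8%

2.8%


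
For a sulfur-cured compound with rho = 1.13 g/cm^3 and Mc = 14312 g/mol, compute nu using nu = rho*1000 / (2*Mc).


nu = rho * 1000 / (2 * Mc)
nu = 1.13 * 1000 / (2 * 14312)
nu = 1130.0 / 28624
nu = 0.0395 mol/L

0.0395 mol/L


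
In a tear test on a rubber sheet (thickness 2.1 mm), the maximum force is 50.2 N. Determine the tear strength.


Tear strength = force / thickness
= 50.2 / 2.1
= 23.9 N/mm

23.9 N/mm


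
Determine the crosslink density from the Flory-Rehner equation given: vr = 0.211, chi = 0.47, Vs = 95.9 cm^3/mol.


ln(1 - vr) = ln(1 - 0.211) = -0.2370
Numerator = -((-0.2370) + 0.211 + 0.47 * 0.211^2) = 0.0051
Denominator = 95.9 * (0.211^(1/3) - 0.211/2) = 46.9751
nu = 0.0051 / 46.9751 = 1.0780e-04 mol/cm^3

1.0780e-04 mol/cm^3


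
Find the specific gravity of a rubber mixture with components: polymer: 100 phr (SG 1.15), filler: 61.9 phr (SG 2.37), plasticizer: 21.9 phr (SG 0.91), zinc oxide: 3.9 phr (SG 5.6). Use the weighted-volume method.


Sum of weights = 187.7
Volume contributions:
  polymer: 100/1.15 = 86.9565
  filler: 61.9/2.37 = 26.1181
  plasticizer: 21.9/0.91 = 24.0659
  zinc oxide: 3.9/5.6 = 0.6964
Sum of volumes = 137.8370
SG = 187.7 / 137.8370 = 1.362

SG = 1.362


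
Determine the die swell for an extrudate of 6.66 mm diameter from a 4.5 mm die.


Die swell ratio = D_extrudate / D_die
= 6.66 / 4.5
= 1.48

Die swell = 1.48


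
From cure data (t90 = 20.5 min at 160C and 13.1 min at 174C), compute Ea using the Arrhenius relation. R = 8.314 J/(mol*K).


T1 = 433.15 K, T2 = 447.15 K
1/T1 - 1/T2 = 7.2283e-05
ln(t1/t2) = ln(20.5/13.1) = 0.4478
Ea = 8.314 * 0.4478 / 7.2283e-05 = 51507.4324 J/mol
Ea = 51.51 kJ/mol

51.51 kJ/mol


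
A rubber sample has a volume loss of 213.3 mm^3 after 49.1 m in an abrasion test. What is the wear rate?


Rate = volume_loss / distance
= 213.3 / 49.1
= 4.344 mm^3/m

4.344 mm^3/m


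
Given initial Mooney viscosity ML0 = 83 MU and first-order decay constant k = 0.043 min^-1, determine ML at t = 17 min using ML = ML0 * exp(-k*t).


ML = ML0 * exp(-k * t)
ML = 83 * exp(-0.043 * 17)
ML = 83 * 0.4814
ML = 39.96 MU

39.96 MU


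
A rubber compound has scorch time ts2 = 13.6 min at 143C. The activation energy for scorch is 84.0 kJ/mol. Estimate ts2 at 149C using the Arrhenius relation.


Convert temperatures: T1 = 143 + 273.15 = 416.15 K, T2 = 149 + 273.15 = 422.15 K
ts2_new = 13.6 * exp(84000 / 8.314 * (1/422.15 - 1/416.15))
1/T2 - 1/T1 = -3.4153e-05
ts2_new = 9.63 min

9.63 min


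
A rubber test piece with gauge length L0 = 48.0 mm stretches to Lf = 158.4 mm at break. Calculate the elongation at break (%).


Elongation = (Lf - L0) / L0 * 100
= (158.4 - 48.0) / 48.0 * 100
= 110.4 / 48.0 * 100
= 230.0%

230.0%


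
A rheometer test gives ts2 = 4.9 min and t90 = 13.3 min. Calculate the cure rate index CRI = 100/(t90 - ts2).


CRI = 100 / (t90 - ts2)
= 100 / (13.3 - 4.9)
= 100 / 8.4
= 11.9 min^-1

11.9 min^-1


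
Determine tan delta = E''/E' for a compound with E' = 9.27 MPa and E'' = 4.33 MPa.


tan delta = E'' / E'
= 4.33 / 9.27
= 0.4671

tan delta = 0.4671


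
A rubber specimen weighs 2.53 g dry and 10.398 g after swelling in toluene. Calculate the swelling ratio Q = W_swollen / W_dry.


Q = W_swollen / W_dry
Q = 10.398 / 2.53
Q = 4.11

Q = 4.11


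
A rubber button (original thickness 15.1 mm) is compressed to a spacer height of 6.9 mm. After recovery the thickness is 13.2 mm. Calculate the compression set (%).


CS = (t0 - recovered) / (t0 - ts) * 100
= (15.1 - 13.2) / (15.1 - 6.9) * 100
= 1.9 / 8.2 * 100
= 23.2%

23.2%


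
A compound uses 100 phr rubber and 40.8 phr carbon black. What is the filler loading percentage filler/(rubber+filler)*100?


Filler % = filler / (rubber + filler) * 100
= 40.8 / (100 + 40.8) * 100
= 40.8 / 140.8 * 100
= 28.98%

28.98%


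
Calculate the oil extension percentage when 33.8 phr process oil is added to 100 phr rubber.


Oil % = oil / (100 + oil) * 100
= 33.8 / (100 + 33.8) * 100
= 33.8 / 133.8 * 100
= 25.26%

25.26%


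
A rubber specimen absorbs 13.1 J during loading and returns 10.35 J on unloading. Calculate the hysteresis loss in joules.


Hysteresis loss = loading - unloading
= 13.1 - 10.35
= 2.75 J

2.75 J


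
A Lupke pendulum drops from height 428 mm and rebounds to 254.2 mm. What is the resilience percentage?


Resilience = h_rebound / h_drop * 100
= 254.2 / 428 * 100
= 59.4%

59.4%


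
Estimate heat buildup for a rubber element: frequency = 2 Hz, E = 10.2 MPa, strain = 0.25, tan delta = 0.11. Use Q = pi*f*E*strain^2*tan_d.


Q = pi * f * E * strain^2 * tan_d
= pi * 2 * 10.2 * 0.25^2 * 0.11
= pi * 2 * 10.2 * 0.0625 * 0.11
= 0.4406

Q = 0.4406


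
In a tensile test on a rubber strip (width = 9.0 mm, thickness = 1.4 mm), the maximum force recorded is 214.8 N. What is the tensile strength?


Area = width * thickness = 9.0 * 1.4 = 12.6 mm^2
TS = force / area = 214.8 / 12.6 = 17.05 MPa

17.05 MPa


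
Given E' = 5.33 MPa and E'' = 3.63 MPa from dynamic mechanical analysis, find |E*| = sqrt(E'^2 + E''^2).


|E*| = sqrt(E'^2 + E''^2)
= sqrt(5.33^2 + 3.63^2)
= sqrt(28.4089 + 13.1769)
= 6.449 MPa

6.449 MPa


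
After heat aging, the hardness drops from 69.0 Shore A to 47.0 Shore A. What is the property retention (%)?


Retention = aged / original * 100
= 47.0 / 69.0 * 100
= 68.1%

68.1%


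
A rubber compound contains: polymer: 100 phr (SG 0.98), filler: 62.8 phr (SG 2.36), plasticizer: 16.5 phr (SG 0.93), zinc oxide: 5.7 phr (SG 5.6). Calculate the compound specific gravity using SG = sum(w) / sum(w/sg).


Sum of weights = 185.0
Volume contributions:
  polymer: 100/0.98 = 102.0408
  filler: 62.8/2.36 = 26.6102
  plasticizer: 16.5/0.93 = 17.7419
  zinc oxide: 5.7/5.6 = 1.0179
Sum of volumes = 147.4108
SG = 185.0 / 147.4108 = 1.255

SG = 1.255


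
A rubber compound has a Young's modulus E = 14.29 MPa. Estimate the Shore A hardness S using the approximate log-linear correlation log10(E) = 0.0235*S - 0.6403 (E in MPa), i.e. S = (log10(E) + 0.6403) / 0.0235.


log10(E) = 0.0235*S - 0.6403  =>  S = (log10(E) + 0.6403) / 0.0235
log10(14.29) = 1.155032
S = (1.155032 + 0.6403) / 0.0235 = 1.795332 / 0.0235
S = 76.4

Shore A = 76.4


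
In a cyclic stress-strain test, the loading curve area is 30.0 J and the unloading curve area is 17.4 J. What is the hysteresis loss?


Hysteresis loss = loading - unloading
= 30.0 - 17.4
= 12.6 J

12.6 J


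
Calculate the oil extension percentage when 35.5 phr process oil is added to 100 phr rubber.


Oil % = oil / (100 + oil) * 100
= 35.5 / (100 + 35.5) * 100
= 35.5 / 135.5 * 100
= 26.2%

26.2%


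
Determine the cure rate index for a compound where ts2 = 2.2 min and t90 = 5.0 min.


CRI = 100 / (t90 - ts2)
= 100 / (5.0 - 2.2)
= 100 / 2.8
= 35.71 min^-1

35.71 min^-1


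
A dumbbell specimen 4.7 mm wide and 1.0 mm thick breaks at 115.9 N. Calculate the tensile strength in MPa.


Area = width * thickness = 4.7 * 1.0 = 4.7 mm^2
TS = force / area = 115.9 / 4.7 = 24.66 MPa

24.66 MPa


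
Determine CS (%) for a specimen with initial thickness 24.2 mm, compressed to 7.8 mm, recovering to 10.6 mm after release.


CS = (t0 - recovered) / (t0 - ts) * 100
= (24.2 - 10.6) / (24.2 - 7.8) * 100
= 13.6 / 16.4 * 100
= 82.9%

82.9%


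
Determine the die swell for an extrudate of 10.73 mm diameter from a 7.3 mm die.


Die swell ratio = D_extrudate / D_die
= 10.73 / 7.3
= 1.47

Die swell = 1.47


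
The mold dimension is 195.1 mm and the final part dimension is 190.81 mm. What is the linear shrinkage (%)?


Shrinkage = (mold - part) / mold * 100
= (195.1 - 190.81) / 195.1 * 100
= 4.29 / 195.1 * 100
= 2.2%

2.2%


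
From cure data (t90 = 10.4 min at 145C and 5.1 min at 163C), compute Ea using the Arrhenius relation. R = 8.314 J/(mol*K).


T1 = 418.15 K, T2 = 436.15 K
1/T1 - 1/T2 = 9.8697e-05
ln(t1/t2) = ln(10.4/5.1) = 0.7126
Ea = 8.314 * 0.7126 / 9.8697e-05 = 60024.7199 J/mol
Ea = 60.02 kJ/mol

60.02 kJ/mol


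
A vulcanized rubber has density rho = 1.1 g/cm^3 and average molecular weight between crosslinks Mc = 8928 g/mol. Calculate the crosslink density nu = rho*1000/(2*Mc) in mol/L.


nu = rho * 1000 / (2 * Mc)
nu = 1.1 * 1000 / (2 * 8928)
nu = 1100.0 / 17856
nu = 0.0616 mol/L

0.0616 mol/L


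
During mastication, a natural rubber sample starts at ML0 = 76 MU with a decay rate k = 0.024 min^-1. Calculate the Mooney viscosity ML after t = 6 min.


ML = ML0 * exp(-k * t)
ML = 76 * exp(-0.024 * 6)
ML = 76 * 0.8659
ML = 65.81 MU

65.81 MU


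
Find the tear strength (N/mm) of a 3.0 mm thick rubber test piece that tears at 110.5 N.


Tear strength = force / thickness
= 110.5 / 3.0
= 36.83 N/mm

36.83 N/mm


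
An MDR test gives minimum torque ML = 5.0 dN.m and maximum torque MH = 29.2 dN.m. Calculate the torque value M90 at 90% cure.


M90 = ML + 0.9 * (MH - ML)
M90 = 5.0 + 0.9 * (29.2 - 5.0)
M90 = 5.0 + 0.9 * 24.2
M90 = 26.78 dN.m

26.78 dN.m


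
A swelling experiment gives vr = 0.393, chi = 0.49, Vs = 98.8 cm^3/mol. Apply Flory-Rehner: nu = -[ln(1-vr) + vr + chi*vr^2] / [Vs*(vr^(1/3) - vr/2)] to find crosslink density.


ln(1 - vr) = ln(1 - 0.393) = -0.4992
Numerator = -((-0.4992) + 0.393 + 0.49 * 0.393^2) = 0.0305
Denominator = 98.8 * (0.393^(1/3) - 0.393/2) = 52.9551
nu = 0.0305 / 52.9551 = 5.7684e-04 mol/cm^3

5.7684e-04 mol/cm^3


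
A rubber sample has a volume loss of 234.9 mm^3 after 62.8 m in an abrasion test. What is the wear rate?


Rate = volume_loss / distance
= 234.9 / 62.8
= 3.74 mm^3/m

3.74 mm^3/m


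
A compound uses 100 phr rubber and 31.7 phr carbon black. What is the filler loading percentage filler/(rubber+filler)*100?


Filler % = filler / (rubber + filler) * 100
= 31.7 / (100 + 31.7) * 100
= 31.7 / 131.7 * 100
= 24.07%

24.07%


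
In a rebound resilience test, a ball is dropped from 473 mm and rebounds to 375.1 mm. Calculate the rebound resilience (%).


Resilience = h_rebound / h_drop * 100
= 375.1 / 473 * 100
= 79.3%

79.3%


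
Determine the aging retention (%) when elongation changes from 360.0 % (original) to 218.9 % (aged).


Retention = aged / original * 100
= 218.9 / 360.0 * 100
= 60.8%

60.8%


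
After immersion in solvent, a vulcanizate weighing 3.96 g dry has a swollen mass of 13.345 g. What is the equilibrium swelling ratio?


Q = W_swollen / W_dry
Q = 13.345 / 3.96
Q = 3.37

Q = 3.37


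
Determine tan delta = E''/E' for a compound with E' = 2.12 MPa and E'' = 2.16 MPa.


tan delta = E'' / E'
= 2.16 / 2.12
= 1.0189

tan delta = 1.0189


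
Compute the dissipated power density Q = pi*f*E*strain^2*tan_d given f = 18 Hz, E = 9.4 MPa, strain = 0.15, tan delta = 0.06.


Q = pi * f * E * strain^2 * tan_d
= pi * 18 * 9.4 * 0.15^2 * 0.06
= pi * 18 * 9.4 * 0.0225 * 0.06
= 0.7176

Q = 0.7176


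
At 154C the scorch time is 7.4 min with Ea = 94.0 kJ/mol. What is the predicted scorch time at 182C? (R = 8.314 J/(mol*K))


Convert temperatures: T1 = 154 + 273.15 = 427.15 K, T2 = 182 + 273.15 = 455.15 K
ts2_new = 7.4 * exp(94000 / 8.314 * (1/455.15 - 1/427.15))
1/T2 - 1/T1 = -1.4402e-04
ts2_new = 1.45 min

1.45 min


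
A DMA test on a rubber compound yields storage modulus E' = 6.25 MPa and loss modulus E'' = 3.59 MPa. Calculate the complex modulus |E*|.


|E*| = sqrt(E'^2 + E''^2)
= sqrt(6.25^2 + 3.59^2)
= sqrt(39.0625 + 12.8881)
= 7.208 MPa

7.208 MPa


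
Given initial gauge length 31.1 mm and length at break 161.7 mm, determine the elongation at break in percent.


Elongation = (Lf - L0) / L0 * 100
= (161.7 - 31.1) / 31.1 * 100
= 130.6 / 31.1 * 100
= 419.9%

419.9%


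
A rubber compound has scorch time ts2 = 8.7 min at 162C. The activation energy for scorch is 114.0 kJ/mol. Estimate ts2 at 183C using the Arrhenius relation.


Convert temperatures: T1 = 162 + 273.15 = 435.15 K, T2 = 183 + 273.15 = 456.15 K
ts2_new = 8.7 * exp(114000 / 8.314 * (1/456.15 - 1/435.15))
1/T2 - 1/T1 = -1.0580e-04
ts2_new = 2.04 min

2.04 min


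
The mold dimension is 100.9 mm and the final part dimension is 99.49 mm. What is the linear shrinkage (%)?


Shrinkage = (mold - part) / mold * 100
= (100.9 - 99.49) / 100.9 * 100
= 1.41 / 100.9 * 100
= 1.4%

1.4%


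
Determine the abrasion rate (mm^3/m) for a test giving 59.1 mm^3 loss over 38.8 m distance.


Rate = volume_loss / distance
= 59.1 / 38.8
= 1.523 mm^3/m

1.523 mm^3/m


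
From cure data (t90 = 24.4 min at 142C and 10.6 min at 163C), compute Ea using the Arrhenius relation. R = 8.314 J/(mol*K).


T1 = 415.15 K, T2 = 436.15 K
1/T1 - 1/T2 = 1.1598e-04
ln(t1/t2) = ln(24.4/10.6) = 0.8337
Ea = 8.314 * 0.8337 / 1.1598e-04 = 59766.3345 J/mol
Ea = 59.77 kJ/mol

59.77 kJ/mol


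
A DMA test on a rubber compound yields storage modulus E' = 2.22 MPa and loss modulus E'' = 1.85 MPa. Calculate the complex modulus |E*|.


|E*| = sqrt(E'^2 + E''^2)
= sqrt(2.22^2 + 1.85^2)
= sqrt(4.9284 + 3.4225)
= 2.89 MPa

2.89 MPa


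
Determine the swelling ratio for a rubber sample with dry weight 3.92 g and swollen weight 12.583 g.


Q = W_swollen / W_dry
Q = 12.583 / 3.92
Q = 3.21

Q = 3.21


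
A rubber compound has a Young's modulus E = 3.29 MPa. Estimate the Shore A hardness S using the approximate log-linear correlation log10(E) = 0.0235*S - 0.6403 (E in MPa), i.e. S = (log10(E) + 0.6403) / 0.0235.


log10(E) = 0.0235*S - 0.6403  =>  S = (log10(E) + 0.6403) / 0.0235
log10(3.29) = 0.517196
S = (0.517196 + 0.6403) / 0.0235 = 1.157496 / 0.0235
S = 49.3

Shore A = 49.3


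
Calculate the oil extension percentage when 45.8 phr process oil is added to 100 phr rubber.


Oil % = oil / (100 + oil) * 100
= 45.8 / (100 + 45.8) * 100
= 45.8 / 145.8 * 100
= 31.41%

31.41%


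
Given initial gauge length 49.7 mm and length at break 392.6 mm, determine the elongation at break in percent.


Elongation = (Lf - L0) / L0 * 100
= (392.6 - 49.7) / 49.7 * 100
= 342.9 / 49.7 * 100
= 689.9%

689.9%


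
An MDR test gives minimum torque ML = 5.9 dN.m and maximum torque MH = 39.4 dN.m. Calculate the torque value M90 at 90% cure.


M90 = ML + 0.9 * (MH - ML)
M90 = 5.9 + 0.9 * (39.4 - 5.9)
M90 = 5.9 + 0.9 * 33.5
M90 = 36.05 dN.m

36.05 dN.m


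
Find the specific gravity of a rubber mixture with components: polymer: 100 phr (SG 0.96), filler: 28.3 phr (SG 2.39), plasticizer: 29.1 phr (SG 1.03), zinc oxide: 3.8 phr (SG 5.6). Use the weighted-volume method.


Sum of weights = 161.2
Volume contributions:
  polymer: 100/0.96 = 104.1667
  filler: 28.3/2.39 = 11.8410
  plasticizer: 29.1/1.03 = 28.2524
  zinc oxide: 3.8/5.6 = 0.6786
Sum of volumes = 144.9387
SG = 161.2 / 144.9387 = 1.112

SG = 1.112


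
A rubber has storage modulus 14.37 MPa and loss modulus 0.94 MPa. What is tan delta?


tan delta = E'' / E'
= 0.94 / 14.37
= 0.0654

tan delta = 0.0654


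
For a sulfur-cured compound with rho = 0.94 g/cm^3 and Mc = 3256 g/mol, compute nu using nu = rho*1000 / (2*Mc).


nu = rho * 1000 / (2 * Mc)
nu = 0.94 * 1000 / (2 * 3256)
nu = 940.0 / 6512
nu = 0.1443 mol/L

0.1443 mol/L


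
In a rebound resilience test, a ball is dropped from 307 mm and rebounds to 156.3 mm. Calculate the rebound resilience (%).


Resilience = h_rebound / h_drop * 100
= 156.3 / 307 * 100
= 50.9%

50.9%


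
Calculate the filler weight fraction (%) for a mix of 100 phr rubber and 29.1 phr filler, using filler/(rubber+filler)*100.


Filler % = filler / (rubber + filler) * 100
= 29.1 / (100 + 29.1) * 100
= 29.1 / 129.1 * 100
= 22.54%

22.54%


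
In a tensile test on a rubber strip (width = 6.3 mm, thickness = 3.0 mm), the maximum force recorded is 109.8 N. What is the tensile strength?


Area = width * thickness = 6.3 * 3.0 = 18.9 mm^2
TS = force / area = 109.8 / 18.9 = 5.81 MPa

5.81 MPa


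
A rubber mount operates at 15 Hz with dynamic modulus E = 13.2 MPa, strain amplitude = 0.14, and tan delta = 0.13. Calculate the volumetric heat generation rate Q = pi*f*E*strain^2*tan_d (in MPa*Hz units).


Q = pi * f * E * strain^2 * tan_d
= pi * 15 * 13.2 * 0.14^2 * 0.13
= pi * 15 * 13.2 * 0.0196 * 0.13
= 1.5849

Q = 1.5849


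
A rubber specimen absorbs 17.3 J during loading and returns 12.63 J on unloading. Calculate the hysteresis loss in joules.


Hysteresis loss = loading - unloading
= 17.3 - 12.63
= 4.67 J

4.67 J


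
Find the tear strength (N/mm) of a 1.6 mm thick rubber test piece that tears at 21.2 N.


Tear strength = force / thickness
= 21.2 / 1.6
= 13.25 N/mm

13.25 N/mm


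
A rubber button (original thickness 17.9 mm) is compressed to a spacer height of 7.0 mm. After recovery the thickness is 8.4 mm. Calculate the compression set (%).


CS = (t0 - recovered) / (t0 - ts) * 100
= (17.9 - 8.4) / (17.9 - 7.0) * 100
= 9.5 / 10.9 * 100
= 87.2%

87.2%


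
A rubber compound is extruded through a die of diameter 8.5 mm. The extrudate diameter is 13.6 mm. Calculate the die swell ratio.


Die swell ratio = D_extrudate / D_die
= 13.6 / 8.5
= 1.6

Die swell = 1.6


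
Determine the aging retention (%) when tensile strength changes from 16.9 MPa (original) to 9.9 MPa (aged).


Retention = aged / original * 100
= 9.9 / 16.9 * 100
= 58.6%

58.6%


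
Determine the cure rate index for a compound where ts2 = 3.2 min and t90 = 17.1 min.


CRI = 100 / (t90 - ts2)
= 100 / (17.1 - 3.2)
= 100 / 13.9
= 7.19 min^-1

7.19 min^-1


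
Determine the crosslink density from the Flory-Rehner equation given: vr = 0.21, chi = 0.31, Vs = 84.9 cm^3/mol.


ln(1 - vr) = ln(1 - 0.21) = -0.2357
Numerator = -((-0.2357) + 0.21 + 0.31 * 0.21^2) = 0.0121
Denominator = 84.9 * (0.21^(1/3) - 0.21/2) = 41.5494
nu = 0.0121 / 41.5494 = 2.9005e-04 mol/cm^3

2.9005e-04 mol/cm^3


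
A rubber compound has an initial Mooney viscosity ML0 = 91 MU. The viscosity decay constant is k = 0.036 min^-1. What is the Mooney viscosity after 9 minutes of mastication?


ML = ML0 * exp(-k * t)
ML = 91 * exp(-0.036 * 9)
ML = 91 * 0.7233
ML = 65.82 MU

65.82 MU


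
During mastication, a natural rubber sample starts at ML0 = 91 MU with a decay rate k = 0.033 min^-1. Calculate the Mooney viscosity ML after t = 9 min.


ML = ML0 * exp(-k * t)
ML = 91 * exp(-0.033 * 9)
ML = 91 * 0.7430
ML = 67.62 MU

67.62 MU


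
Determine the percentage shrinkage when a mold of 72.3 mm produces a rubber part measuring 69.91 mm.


Shrinkage = (mold - part) / mold * 100
= (72.3 - 69.91) / 72.3 * 100
= 2.39 / 72.3 * 100
= 3.31%

3.31%


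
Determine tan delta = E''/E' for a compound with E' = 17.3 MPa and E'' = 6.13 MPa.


tan delta = E'' / E'
= 6.13 / 17.3
= 0.3543

tan delta = 0.3543


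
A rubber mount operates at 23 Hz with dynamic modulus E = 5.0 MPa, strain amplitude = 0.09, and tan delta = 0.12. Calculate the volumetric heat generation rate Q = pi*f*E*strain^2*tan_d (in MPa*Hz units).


Q = pi * f * E * strain^2 * tan_d
= pi * 23 * 5.0 * 0.09^2 * 0.12
= pi * 23 * 5.0 * 0.0081 * 0.12
= 0.3512

Q = 0.3512


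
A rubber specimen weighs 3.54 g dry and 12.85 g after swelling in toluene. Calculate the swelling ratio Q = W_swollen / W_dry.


Q = W_swollen / W_dry
Q = 12.85 / 3.54
Q = 3.63

Q = 3.63


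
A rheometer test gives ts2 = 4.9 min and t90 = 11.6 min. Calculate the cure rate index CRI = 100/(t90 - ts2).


CRI = 100 / (t90 - ts2)
= 100 / (11.6 - 4.9)
= 100 / 6.7
= 14.93 min^-1

14.93 min^-1


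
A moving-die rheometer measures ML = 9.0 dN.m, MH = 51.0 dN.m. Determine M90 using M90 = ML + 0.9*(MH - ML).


M90 = ML + 0.9 * (MH - ML)
M90 = 9.0 + 0.9 * (51.0 - 9.0)
M90 = 9.0 + 0.9 * 42.0
M90 = 46.8 dN.m

46.8 dN.m


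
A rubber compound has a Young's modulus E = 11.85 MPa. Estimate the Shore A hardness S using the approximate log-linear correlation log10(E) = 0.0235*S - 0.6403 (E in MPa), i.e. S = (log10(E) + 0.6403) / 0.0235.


log10(E) = 0.0235*S - 0.6403  =>  S = (log10(E) + 0.6403) / 0.0235
log10(11.85) = 1.073718
S = (1.073718 + 0.6403) / 0.0235 = 1.714018 / 0.0235
S = 72.9

Shore A = 72.9


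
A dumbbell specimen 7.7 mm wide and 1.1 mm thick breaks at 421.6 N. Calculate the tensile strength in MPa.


Area = width * thickness = 7.7 * 1.1 = 8.47 mm^2
TS = force / area = 421.6 / 8.47 = 49.78 MPa

49.78 MPa


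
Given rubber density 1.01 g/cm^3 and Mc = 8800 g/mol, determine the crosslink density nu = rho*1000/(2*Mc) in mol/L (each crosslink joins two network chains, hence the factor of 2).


nu = rho * 1000 / (2 * Mc)
nu = 1.01 * 1000 / (2 * 8800)
nu = 1010.0 / 17600
nu = 0.0574 mol/L

0.0574 mol/L


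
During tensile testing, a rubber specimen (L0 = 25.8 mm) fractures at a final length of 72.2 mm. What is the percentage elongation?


Elongation = (Lf - L0) / L0 * 100
= (72.2 - 25.8) / 25.8 * 100
= 46.4 / 25.8 * 100
= 179.8%

179.8%


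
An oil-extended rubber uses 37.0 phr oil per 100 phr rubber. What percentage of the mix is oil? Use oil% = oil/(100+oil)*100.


Oil % = oil / (100 + oil) * 100
= 37.0 / (100 + 37.0) * 100
= 37.0 / 137.0 * 100
= 27.01%

27.01%


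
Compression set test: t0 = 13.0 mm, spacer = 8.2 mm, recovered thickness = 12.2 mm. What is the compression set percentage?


CS = (t0 - recovered) / (t0 - ts) * 100
= (13.0 - 12.2) / (13.0 - 8.2) * 100
= 0.8 / 4.8 * 100
= 16.7%

16.7%


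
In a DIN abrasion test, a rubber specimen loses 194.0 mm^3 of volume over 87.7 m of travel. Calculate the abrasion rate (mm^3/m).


Rate = volume_loss / distance
= 194.0 / 87.7
= 2.212 mm^3/m

2.212 mm^3/m


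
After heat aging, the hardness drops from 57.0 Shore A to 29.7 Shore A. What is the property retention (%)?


Retention = aged / original * 100
= 29.7 / 57.0 * 100
= 52.1%

52.1%


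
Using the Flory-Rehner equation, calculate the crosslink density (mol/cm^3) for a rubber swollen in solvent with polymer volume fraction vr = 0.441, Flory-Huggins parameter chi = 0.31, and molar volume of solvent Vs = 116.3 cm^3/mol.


ln(1 - vr) = ln(1 - 0.441) = -0.5816
Numerator = -((-0.5816) + 0.441 + 0.31 * 0.441^2) = 0.0803
Denominator = 116.3 * (0.441^(1/3) - 0.441/2) = 62.8795
nu = 0.0803 / 62.8795 = 0.0013 mol/cm^3

0.0013 mol/cm^3


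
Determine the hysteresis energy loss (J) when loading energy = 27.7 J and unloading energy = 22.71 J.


Hysteresis loss = loading - unloading
= 27.7 - 22.71
= 4.99 J

4.99 J


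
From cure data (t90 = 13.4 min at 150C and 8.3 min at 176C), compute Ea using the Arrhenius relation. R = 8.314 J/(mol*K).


T1 = 423.15 K, T2 = 449.15 K
1/T1 - 1/T2 = 1.3680e-04
ln(t1/t2) = ln(13.4/8.3) = 0.4790
Ea = 8.314 * 0.4790 / 1.3680e-04 = 29111.0052 J/mol
Ea = 29.11 kJ/mol

29.11 kJ/mol


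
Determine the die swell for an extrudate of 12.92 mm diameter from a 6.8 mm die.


Die swell ratio = D_extrudate / D_die
= 12.92 / 6.8
= 1.9

Die swell = 1.9


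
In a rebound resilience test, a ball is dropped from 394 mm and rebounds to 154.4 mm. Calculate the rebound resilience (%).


Resilience = h_rebound / h_drop * 100
= 154.4 / 394 * 100
= 39.2%

39.2%


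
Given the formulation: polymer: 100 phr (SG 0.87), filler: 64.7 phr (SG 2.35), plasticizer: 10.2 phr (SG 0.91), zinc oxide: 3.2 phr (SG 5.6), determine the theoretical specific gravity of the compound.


Sum of weights = 178.1
Volume contributions:
  polymer: 100/0.87 = 114.9425
  filler: 64.7/2.35 = 27.5319
  plasticizer: 10.2/0.91 = 11.2088
  zinc oxide: 3.2/5.6 = 0.5714
Sum of volumes = 154.2547
SG = 178.1 / 154.2547 = 1.155

SG = 1.155


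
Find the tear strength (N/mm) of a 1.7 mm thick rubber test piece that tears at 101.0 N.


Tear strength = force / thickness
= 101.0 / 1.7
= 59.41 N/mm

59.41 N/mm


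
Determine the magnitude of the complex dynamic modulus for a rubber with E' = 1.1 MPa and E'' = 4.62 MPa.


|E*| = sqrt(E'^2 + E''^2)
= sqrt(1.1^2 + 4.62^2)
= sqrt(1.2100 + 21.3444)
= 4.749 MPa

4.749 MPa


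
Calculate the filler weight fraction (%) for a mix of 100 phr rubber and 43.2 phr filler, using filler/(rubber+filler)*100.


Filler % = filler / (rubber + filler) * 100
= 43.2 / (100 + 43.2) * 100
= 43.2 / 143.2 * 100
= 30.17%

30.17%


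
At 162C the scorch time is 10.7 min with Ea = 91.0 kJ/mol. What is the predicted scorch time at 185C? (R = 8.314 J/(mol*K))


Convert temperatures: T1 = 162 + 273.15 = 435.15 K, T2 = 185 + 273.15 = 458.15 K
ts2_new = 10.7 * exp(91000 / 8.314 * (1/458.15 - 1/435.15))
1/T2 - 1/T1 = -1.1537e-04
ts2_new = 3.03 min

3.03 min


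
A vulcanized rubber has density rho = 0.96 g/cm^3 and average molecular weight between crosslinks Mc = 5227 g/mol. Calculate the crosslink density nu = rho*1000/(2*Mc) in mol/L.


nu = rho * 1000 / (2 * Mc)
nu = 0.96 * 1000 / (2 * 5227)
nu = 960.0 / 10454
nu = 0.0918 mol/L

0.0918 mol/L


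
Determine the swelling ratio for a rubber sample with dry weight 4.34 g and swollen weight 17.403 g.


Q = W_swollen / W_dry
Q = 17.403 / 4.34
Q = 4.01

Q = 4.01


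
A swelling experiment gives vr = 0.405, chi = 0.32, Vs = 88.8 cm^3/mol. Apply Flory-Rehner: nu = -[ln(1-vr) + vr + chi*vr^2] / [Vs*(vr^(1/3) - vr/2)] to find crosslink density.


ln(1 - vr) = ln(1 - 0.405) = -0.5192
Numerator = -((-0.5192) + 0.405 + 0.32 * 0.405^2) = 0.0617
Denominator = 88.8 * (0.405^(1/3) - 0.405/2) = 47.7179
nu = 0.0617 / 47.7179 = 0.0013 mol/cm^3

0.0013 mol/cm^3


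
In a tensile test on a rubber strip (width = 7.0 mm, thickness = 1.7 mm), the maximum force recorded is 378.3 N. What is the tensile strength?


Area = width * thickness = 7.0 * 1.7 = 11.9 mm^2
TS = force / area = 378.3 / 11.9 = 31.79 MPa

31.79 MPa


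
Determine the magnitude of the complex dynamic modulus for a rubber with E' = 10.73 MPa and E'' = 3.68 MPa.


|E*| = sqrt(E'^2 + E''^2)
= sqrt(10.73^2 + 3.68^2)
= sqrt(115.1329 + 13.5424)
= 11.344 MPa

11.344 MPa


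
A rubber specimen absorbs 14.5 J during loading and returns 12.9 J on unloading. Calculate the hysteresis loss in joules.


Hysteresis loss = loading - unloading
= 14.5 - 12.9
= 1.6 J

1.6 J


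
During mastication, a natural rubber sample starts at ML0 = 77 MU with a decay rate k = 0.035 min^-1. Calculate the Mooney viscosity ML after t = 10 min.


ML = ML0 * exp(-k * t)
ML = 77 * exp(-0.035 * 10)
ML = 77 * 0.7047
ML = 54.26 MU

54.26 MU


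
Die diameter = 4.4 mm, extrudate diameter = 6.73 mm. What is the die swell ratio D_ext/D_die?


Die swell ratio = D_extrudate / D_die
= 6.73 / 4.4
= 1.53

Die swell = 1.53


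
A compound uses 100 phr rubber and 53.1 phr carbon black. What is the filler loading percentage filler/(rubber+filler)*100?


Filler % = filler / (rubber + filler) * 100
= 53.1 / (100 + 53.1) * 100
= 53.1 / 153.1 * 100
= 34.68%

34.68%


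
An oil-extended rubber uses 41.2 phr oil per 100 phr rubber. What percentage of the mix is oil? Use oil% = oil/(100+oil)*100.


Oil % = oil / (100 + oil) * 100
= 41.2 / (100 + 41.2) * 100
= 41.2 / 141.2 * 100
= 29.18%

29.18%


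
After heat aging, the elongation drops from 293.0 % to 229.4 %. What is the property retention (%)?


Retention = aged / original * 100
= 229.4 / 293.0 * 100
= 78.3%

78.3%


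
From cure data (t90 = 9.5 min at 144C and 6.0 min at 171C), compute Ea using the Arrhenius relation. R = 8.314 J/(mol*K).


T1 = 417.15 K, T2 = 444.15 K
1/T1 - 1/T2 = 1.4573e-04
ln(t1/t2) = ln(9.5/6.0) = 0.4595
Ea = 8.314 * 0.4595 / 1.4573e-04 = 26217.0753 J/mol
Ea = 26.22 kJ/mol

26.22 kJ/mol


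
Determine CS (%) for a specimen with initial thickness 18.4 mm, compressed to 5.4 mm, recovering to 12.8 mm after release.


CS = (t0 - recovered) / (t0 - ts) * 100
= (18.4 - 12.8) / (18.4 - 5.4) * 100
= 5.6 / 13.0 * 100
= 43.1%

43.1%


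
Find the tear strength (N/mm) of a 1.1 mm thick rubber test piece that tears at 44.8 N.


Tear strength = force / thickness
= 44.8 / 1.1
= 40.73 N/mm

40.73 N/mm


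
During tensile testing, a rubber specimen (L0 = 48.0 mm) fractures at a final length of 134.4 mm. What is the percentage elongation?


Elongation = (Lf - L0) / L0 * 100
= (134.4 - 48.0) / 48.0 * 100
= 86.4 / 48.0 * 100
= 180.0%

180.0%


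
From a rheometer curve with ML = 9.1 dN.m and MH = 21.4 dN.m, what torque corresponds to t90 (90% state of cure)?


M90 = ML + 0.9 * (MH - ML)
M90 = 9.1 + 0.9 * (21.4 - 9.1)
M90 = 9.1 + 0.9 * 12.3
M90 = 20.17 dN.m

20.17 dN.m


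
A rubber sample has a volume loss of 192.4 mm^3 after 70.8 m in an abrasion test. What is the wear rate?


Rate = volume_loss / distance
= 192.4 / 70.8
= 2.718 mm^3/m

2.718 mm^3/m


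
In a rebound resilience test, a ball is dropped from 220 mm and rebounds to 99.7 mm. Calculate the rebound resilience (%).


Resilience = h_rebound / h_drop * 100
= 99.7 / 220 * 100
= 45.3%

45.3%


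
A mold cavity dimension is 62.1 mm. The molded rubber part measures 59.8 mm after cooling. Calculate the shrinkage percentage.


Shrinkage = (mold - part) / mold * 100
= (62.1 - 59.8) / 62.1 * 100
= 2.3 / 62.1 * 100
= 3.7%

3.7%


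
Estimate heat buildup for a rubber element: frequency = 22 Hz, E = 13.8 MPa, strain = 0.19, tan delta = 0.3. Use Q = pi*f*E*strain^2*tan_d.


Q = pi * f * E * strain^2 * tan_d
= pi * 22 * 13.8 * 0.19^2 * 0.3
= pi * 22 * 13.8 * 0.0361 * 0.3
= 10.3295

Q = 10.3295


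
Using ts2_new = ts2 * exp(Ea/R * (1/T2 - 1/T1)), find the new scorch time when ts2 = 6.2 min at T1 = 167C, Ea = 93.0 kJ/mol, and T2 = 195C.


Convert temperatures: T1 = 167 + 273.15 = 440.15 K, T2 = 195 + 273.15 = 468.15 K
ts2_new = 6.2 * exp(93000 / 8.314 * (1/468.15 - 1/440.15))
1/T2 - 1/T1 = -1.3589e-04
ts2_new = 1.36 min

1.36 min


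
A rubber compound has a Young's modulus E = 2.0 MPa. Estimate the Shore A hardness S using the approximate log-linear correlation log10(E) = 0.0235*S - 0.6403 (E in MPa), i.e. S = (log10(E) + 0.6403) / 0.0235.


log10(E) = 0.0235*S - 0.6403  =>  S = (log10(E) + 0.6403) / 0.0235
log10(2.0) = 0.301030
S = (0.301030 + 0.6403) / 0.0235 = 0.941330 / 0.0235
S = 40.1

Shore A = 40.1


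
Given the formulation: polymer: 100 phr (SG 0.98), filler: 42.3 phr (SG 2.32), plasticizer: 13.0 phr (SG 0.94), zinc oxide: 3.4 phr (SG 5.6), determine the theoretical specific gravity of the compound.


Sum of weights = 158.7
Volume contributions:
  polymer: 100/0.98 = 102.0408
  filler: 42.3/2.32 = 18.2328
  plasticizer: 13.0/0.94 = 13.8298
  zinc oxide: 3.4/5.6 = 0.6071
Sum of volumes = 134.7105
SG = 158.7 / 134.7105 = 1.178

SG = 1.178


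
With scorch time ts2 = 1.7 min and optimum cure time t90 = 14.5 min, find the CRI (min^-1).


CRI = 100 / (t90 - ts2)
= 100 / (14.5 - 1.7)
= 100 / 12.8
= 7.81 min^-1

7.81 min^-1


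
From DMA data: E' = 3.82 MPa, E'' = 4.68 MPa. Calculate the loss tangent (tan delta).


tan delta = E'' / E'
= 4.68 / 3.82
= 1.2251

tan delta = 1.2251


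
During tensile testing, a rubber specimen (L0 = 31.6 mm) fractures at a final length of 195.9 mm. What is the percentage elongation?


Elongation = (Lf - L0) / L0 * 100
= (195.9 - 31.6) / 31.6 * 100
= 164.3 / 31.6 * 100
= 519.9%

519.9%


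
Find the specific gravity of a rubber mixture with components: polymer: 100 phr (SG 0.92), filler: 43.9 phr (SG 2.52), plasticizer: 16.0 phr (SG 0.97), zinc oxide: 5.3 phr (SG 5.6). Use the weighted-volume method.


Sum of weights = 165.2
Volume contributions:
  polymer: 100/0.92 = 108.6957
  filler: 43.9/2.52 = 17.4206
  plasticizer: 16.0/0.97 = 16.4948
  zinc oxide: 5.3/5.6 = 0.9464
Sum of volumes = 143.5576
SG = 165.2 / 143.5576 = 1.151

SG = 1.151


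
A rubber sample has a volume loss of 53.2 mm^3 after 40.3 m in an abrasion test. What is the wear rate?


Rate = volume_loss / distance
= 53.2 / 40.3
= 1.32 mm^3/m

1.32 mm^3/m


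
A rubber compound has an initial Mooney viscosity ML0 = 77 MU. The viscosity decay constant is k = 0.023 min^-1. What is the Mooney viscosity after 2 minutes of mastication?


ML = ML0 * exp(-k * t)
ML = 77 * exp(-0.023 * 2)
ML = 77 * 0.9550
ML = 73.54 MU

73.54 MU


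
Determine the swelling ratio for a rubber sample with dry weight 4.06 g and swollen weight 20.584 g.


Q = W_swollen / W_dry
Q = 20.584 / 4.06
Q = 5.07

Q = 5.07


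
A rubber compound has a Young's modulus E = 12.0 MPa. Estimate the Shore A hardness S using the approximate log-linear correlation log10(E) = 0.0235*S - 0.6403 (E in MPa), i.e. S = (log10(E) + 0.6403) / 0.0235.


log10(E) = 0.0235*S - 0.6403  =>  S = (log10(E) + 0.6403) / 0.0235
log10(12.0) = 1.079181
S = (1.079181 + 0.6403) / 0.0235 = 1.719481 / 0.0235
S = 73.2

Shore A = 73.2


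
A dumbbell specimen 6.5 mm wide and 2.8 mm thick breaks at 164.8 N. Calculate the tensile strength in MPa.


Area = width * thickness = 6.5 * 2.8 = 18.2 mm^2
TS = force / area = 164.8 / 18.2 = 9.05 MPa

9.05 MPa


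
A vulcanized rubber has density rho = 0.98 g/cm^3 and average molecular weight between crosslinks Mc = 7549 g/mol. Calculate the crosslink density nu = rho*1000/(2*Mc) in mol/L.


nu = rho * 1000 / (2 * Mc)
nu = 0.98 * 1000 / (2 * 7549)
nu = 980.0 / 15098
nu = 0.0649 mol/L

0.0649 mol/L


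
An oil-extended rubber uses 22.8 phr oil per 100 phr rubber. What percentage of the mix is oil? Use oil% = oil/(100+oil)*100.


Oil % = oil / (100 + oil) * 100
= 22.8 / (100 + 22.8) * 100
= 22.8 / 122.8 * 100
= 18.57%

18.57%


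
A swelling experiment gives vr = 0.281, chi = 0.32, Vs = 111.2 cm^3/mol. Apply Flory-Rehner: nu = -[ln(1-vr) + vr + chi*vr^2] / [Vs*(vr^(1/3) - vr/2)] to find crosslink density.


ln(1 - vr) = ln(1 - 0.281) = -0.3299
Numerator = -((-0.3299) + 0.281 + 0.32 * 0.281^2) = 0.0236
Denominator = 111.2 * (0.281^(1/3) - 0.281/2) = 57.2114
nu = 0.0236 / 57.2114 = 4.1297e-04 mol/cm^3

4.1297e-04 mol/cm^3


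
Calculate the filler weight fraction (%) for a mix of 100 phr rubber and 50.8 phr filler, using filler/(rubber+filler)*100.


Filler % = filler / (rubber + filler) * 100
= 50.8 / (100 + 50.8) * 100
= 50.8 / 150.8 * 100
= 33.69%

33.69%


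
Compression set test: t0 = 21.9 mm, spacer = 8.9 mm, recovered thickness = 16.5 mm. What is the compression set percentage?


CS = (t0 - recovered) / (t0 - ts) * 100
= (21.9 - 16.5) / (21.9 - 8.9) * 100
= 5.4 / 13.0 * 100
= 41.5%

41.5%


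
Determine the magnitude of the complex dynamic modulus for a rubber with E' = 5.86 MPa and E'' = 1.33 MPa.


|E*| = sqrt(E'^2 + E''^2)
= sqrt(5.86^2 + 1.33^2)
= sqrt(34.3396 + 1.7689)
= 6.009 MPa

6.009 MPa
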